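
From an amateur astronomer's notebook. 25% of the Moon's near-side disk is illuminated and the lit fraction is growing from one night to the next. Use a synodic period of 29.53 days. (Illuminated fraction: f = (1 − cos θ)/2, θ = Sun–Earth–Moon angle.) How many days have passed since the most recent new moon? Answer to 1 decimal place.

From f = (1 − cos θ)/2: cos θ = 1 − 2×0.25 = 0.500; arccos → 60.0°.
Waxing ⇒ before full, so θ = 60.0°.
At 360°/29.53 d per day, 60.0° corresponds to 4.92 days.

4.9 days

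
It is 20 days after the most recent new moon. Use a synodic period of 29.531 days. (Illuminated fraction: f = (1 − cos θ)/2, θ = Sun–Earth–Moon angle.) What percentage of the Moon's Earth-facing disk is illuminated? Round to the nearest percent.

The Moon has covered 20/29.531 of its cycle, so θ ≈ 360° × 20/29.531 = 243.8°.
With cos θ = (-0.441), the lit fraction is (1 − (-0.441))/2 ≈ 0.721, so 72%.

72%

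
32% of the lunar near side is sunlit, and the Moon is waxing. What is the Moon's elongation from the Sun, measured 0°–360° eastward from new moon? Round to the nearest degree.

From f = (1 − cos θ)/2: cos θ = 1 − 2×0.32 = 0.360; arccos → 68.9°.
The Moon is waxing (0°–180°), so θ = 68.9° directly.

69°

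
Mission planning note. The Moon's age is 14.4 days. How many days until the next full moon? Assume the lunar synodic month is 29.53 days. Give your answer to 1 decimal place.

0.4 days

Full moon is 0.5 of the way through the cycle: age 0.5 × 29.53 = 14.765 d.
That is 14.765 − 14.4 = 0.365 days ahead.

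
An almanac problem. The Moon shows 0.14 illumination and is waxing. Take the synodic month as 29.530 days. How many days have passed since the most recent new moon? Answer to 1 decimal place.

3.6 days

Invert f = (1 − cos θ)/2 to get cos θ = 1 − 2(0.14) = 0.720, hence θ₀ = arccos 0.720 = 43.9°.
The Moon is waxing (0°–180°), so θ = 43.9° directly.
That fraction of the synodic month is 43.9/360 × 29.530 d ≈ 3.60 d.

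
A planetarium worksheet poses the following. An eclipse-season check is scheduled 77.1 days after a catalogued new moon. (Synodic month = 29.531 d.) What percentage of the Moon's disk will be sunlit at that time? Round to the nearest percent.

88%

77.1/29.531 = 2.611 lunations, so 2 complete cycles and 18.04 d into the next.
Phase angle: θ = 360°·(18.04 d)/(29.531 d) = 219.9°.
cos 219.9° = (-0.767), so f = (1 − (-0.767))/2 = 0.884, so 88%.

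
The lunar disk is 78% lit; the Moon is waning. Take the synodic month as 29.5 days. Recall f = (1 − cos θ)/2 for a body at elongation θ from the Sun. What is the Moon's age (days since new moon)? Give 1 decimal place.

Invert f = (1 − cos θ)/2 to get cos θ = 1 − 2(0.78) = -0.560, hence θ₀ = arccos -0.560 = 124.1°.
A waning Moon lies in 180°–360°, so θ = 360° − 124.1° = 235.9°.
That fraction of the synodic month is 235.9/360 × 29.5 d ≈ 19.33 d.

19.3 days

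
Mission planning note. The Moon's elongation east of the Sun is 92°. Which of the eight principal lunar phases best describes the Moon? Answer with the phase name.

first quarter

92° lies in the first quarter sector of the 8-phase cycle.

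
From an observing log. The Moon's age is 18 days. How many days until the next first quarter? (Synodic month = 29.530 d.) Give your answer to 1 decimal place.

First quarter occurs at elongation 90°, i.e. at age 29.530 × 90/360 = 7.383 d.
This lunation's first quarter (7.383 d) has passed, so add one period: 36.913 − 18 = 18.913 days.

18.9 days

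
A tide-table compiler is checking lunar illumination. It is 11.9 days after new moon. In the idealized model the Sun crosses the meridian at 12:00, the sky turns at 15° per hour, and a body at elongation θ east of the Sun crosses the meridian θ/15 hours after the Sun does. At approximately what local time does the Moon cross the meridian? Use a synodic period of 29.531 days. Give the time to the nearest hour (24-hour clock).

22:00

Elongation θ = 360° × 11.9/29.531 ≈ 145.1°.
Delay after the Sun = 145.1° / (15°/h) ≈ 9.67 h.
12:00 + 9.67 h ≈ 21:40 → 22:00 to the nearest hour.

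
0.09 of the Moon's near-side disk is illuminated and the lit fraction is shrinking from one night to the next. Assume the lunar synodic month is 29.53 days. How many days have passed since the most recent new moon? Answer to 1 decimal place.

From f = (1 − cos θ)/2: cos θ = 1 − 2×0.09 = 0.820; arccos → 34.9°.
A waning Moon lies in 180°–360°, so θ = 360° − 34.9° = 325.1°.
At 360°/29.53 d per day, 325.1° corresponds to 26.67 days.

26.7 days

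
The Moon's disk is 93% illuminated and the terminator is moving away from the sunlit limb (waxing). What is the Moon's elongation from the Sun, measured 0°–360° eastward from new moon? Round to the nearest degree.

From f = (1 − cos θ)/2: cos θ = 1 − 2×0.93 = -0.860; arccos → 149.3°.
The Moon is waxing (0°–180°), so θ = 149.3° directly.

149°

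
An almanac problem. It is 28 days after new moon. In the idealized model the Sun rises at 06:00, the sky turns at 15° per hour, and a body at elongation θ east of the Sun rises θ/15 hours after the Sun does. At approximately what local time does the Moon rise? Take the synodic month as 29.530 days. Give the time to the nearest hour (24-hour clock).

Phase angle: θ = 360°·(28 d)/(29.530 d) = 341.3°.
The Moon trails the Sun by θ/15 = 341.3/15 ≈ 22.76 hours.
06:00 + 22.76 h ≈ 04:45 → 05:00 to the nearest hour.

05:00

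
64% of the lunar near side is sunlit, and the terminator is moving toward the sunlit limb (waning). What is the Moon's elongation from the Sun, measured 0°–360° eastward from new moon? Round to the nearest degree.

Invert f = (1 − cos θ)/2 to get cos θ = 1 − 2(0.64) = -0.280, hence θ₀ = arccos -0.280 = 106.3°.
Since the Moon is past full (waning), take the reflex angle: θ = 360° − 106.3° = 253.7°.

254°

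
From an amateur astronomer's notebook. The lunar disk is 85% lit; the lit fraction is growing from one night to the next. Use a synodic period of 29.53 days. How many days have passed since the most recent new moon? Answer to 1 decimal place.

11.0 days

From f = (1 − cos θ)/2: cos θ = 1 − 2×0.85 = -0.700; arccos → 134.4°.
Waxing ⇒ before full, so θ = 134.4°.
At 360°/29.53 d per day, 134.4° corresponds to 11.03 days.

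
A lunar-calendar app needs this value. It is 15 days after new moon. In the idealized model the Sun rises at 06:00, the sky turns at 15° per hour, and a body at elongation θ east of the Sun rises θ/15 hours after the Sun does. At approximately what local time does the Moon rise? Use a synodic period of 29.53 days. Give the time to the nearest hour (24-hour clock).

18:00

The Moon has covered 15/29.53 of its cycle, so θ ≈ 360° × 15/29.53 = 182.9°.
The Moon trails the Sun by θ/15 = 182.9/15 ≈ 12.19 hours.
06:00 + 12.19 h ≈ 18:11 → 18:00 to the nearest hour.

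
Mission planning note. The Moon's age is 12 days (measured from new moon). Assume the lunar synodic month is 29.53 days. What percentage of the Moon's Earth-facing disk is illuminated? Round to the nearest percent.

92%

Elongation θ = 360° × 12/29.53 ≈ 146.3°.
Illuminated fraction = (1 − cos 146.3°)/2 = (1 − (-0.832))/2 ≈ 0.916, so 92%.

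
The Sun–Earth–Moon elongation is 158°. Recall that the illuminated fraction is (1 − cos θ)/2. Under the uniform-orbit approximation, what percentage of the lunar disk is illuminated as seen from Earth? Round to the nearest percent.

96%

f = (1 − cos 158°)/2 = (1 − (-0.927))/2 ≈ 0.964, i.e. 96%.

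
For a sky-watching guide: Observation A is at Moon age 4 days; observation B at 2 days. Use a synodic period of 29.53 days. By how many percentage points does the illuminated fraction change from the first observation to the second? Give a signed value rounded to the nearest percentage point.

-13 percentage points

First observation: θ = 360°·4/29.53 = 48.8°, so f = 0.170.
Second observation: θ = 24.4°, f = 0.045.
Δf = 0.045 − 0.170 = -0.126, i.e. -13 pp.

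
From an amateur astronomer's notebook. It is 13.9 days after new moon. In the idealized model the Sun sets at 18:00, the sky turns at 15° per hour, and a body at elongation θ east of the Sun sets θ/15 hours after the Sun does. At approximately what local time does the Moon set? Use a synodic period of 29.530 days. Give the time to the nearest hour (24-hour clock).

Elongation θ = 360° × 13.9/29.530 ≈ 169.5°.
At 15° of sky rotation per hour, 169.5° corresponds to a 11.30 h lag.
18:00 + 11.30 h ≈ 05:18 → 05:00 to the nearest hour.

05:00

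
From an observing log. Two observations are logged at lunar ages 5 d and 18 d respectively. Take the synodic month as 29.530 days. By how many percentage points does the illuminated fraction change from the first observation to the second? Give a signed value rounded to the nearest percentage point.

+63 pp

First observation: θ = 360°·5/29.530 = 61.0°, so f = 0.257.
Second observation: θ = 219.4°, f = 0.886.
Δf = 0.886 − 0.257 = +0.629, i.e. +63 pp.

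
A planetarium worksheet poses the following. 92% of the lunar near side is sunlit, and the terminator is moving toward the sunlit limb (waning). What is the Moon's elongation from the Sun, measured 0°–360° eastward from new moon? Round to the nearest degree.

Invert f = (1 − cos θ)/2 to get cos θ = 1 − 2(0.92) = -0.840, hence θ₀ = arccos -0.840 = 147.1°.
Waning ⇒ past full, so θ = 360° − 147.1° = 212.9°.

213°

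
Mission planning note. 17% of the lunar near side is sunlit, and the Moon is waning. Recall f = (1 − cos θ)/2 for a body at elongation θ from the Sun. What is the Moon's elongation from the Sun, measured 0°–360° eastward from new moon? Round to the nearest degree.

Invert f = (1 − cos θ)/2 to get cos θ = 1 − 2(0.17) = 0.660, hence θ₀ = arccos 0.660 = 48.7°.
Since the Moon is past full (waning), take the reflex angle: θ = 360° − 48.7° = 311.3°.

311°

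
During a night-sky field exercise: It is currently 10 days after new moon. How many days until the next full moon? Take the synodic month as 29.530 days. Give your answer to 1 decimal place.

Full moon occurs at elongation 180°, i.e. at age 29.530 × 180/360 = 14.765 d.
That is 14.765 − 10 = 4.765 days ahead.

4.8 days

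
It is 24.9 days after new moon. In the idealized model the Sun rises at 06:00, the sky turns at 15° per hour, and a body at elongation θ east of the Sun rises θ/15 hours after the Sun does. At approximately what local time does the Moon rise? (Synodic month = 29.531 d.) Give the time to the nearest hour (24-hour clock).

02:00

The Moon has covered 24.9/29.531 of its cycle, so θ ≈ 360° × 24.9/29.531 = 303.5°.
At 15° of sky rotation per hour, 303.5° corresponds to a 20.24 h lag.
06:00 + 20.24 h ≈ 02:14 → 02:00 to the nearest hour.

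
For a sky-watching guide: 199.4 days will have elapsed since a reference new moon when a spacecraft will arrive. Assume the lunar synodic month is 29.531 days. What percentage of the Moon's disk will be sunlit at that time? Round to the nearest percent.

49%

Reduce mod P: 199.4 − 6×29.531 = 22.21 d into the current lunation.
Elongation θ = 360° × 22.21/29.531 ≈ 270.8°.
With cos θ = 0.014, the lit fraction is (1 − 0.014)/2 ≈ 0.493, so 49%.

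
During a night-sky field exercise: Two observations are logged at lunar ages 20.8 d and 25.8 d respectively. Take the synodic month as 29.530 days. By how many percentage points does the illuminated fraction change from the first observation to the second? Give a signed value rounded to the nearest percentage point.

θ₁ = 360° × 20.8/29.530 = 253.6°, f₁ = (1 − cos θ₁)/2 = 0.641.
θ₂ = 360° × 25.8/29.530 = 314.5°, f₂ = (1 − cos θ₂)/2 = 0.149.
Change = f₂ − f₁ = -0.492 → -49 percentage points.

-49 pp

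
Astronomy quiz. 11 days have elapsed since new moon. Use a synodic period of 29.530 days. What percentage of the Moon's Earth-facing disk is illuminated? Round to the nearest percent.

85%

Elongation θ = 360° × 11/29.530 ≈ 134.1°.
Illuminated fraction = (1 − cos 134.1°)/2 = (1 − (-0.696))/2 ≈ 0.848, so 85%.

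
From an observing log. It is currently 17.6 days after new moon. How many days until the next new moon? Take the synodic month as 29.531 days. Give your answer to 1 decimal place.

11.9 days

The next new moon completes the synodic month: 29.531 − 17.6 = 11.931 days.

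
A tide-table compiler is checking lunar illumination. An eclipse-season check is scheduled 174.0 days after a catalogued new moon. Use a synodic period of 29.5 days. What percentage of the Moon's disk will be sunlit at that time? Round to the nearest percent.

10%

174.0 d spans 5 complete synodic months (5 × 29.5 = 147.50 d) plus 26.50 d.
The Moon has covered 26.50/29.5 of its cycle, so θ ≈ 360° × 26.50/29.5 = 323.4°.
cos 323.4° = 0.803, so f = (1 − 0.803)/2 = 0.099, so 10%.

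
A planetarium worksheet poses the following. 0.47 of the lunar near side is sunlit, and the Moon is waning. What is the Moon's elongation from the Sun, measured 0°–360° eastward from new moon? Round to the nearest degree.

cos θ = 1 − 2f = 0.060, giving a principal value of 86.6°.
A waning Moon lies in 180°–360°, so θ = 360° − 86.6° = 273.4°.

273°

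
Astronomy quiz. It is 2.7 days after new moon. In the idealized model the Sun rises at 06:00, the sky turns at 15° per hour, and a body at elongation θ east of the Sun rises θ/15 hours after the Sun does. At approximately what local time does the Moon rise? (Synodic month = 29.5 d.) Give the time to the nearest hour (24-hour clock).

08:00

The Moon has covered 2.7/29.5 of its cycle, so θ ≈ 360° × 2.7/29.5 = 32.9°.
The Moon trails the Sun by θ/15 = 32.9/15 ≈ 2.20 hours.
06:00 + 2.20 h ≈ 08:12 → 08:00 to the nearest hour.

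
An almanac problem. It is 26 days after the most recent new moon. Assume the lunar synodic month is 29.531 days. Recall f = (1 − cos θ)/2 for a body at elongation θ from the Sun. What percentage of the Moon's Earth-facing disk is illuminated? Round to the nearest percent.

13%

Phase angle: θ = 360°·(26 d)/(29.531 d) = 317.0°.
Illuminated fraction = (1 − cos 317.0°)/2 = (1 − 0.731)/2 ≈ 0.135, so 13%.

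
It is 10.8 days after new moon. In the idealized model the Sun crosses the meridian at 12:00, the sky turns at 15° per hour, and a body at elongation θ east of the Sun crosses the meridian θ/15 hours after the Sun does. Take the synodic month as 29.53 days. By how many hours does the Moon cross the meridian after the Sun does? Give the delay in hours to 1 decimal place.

Elongation θ = 360° × 10.8/29.53 ≈ 131.7°.
Delay after the Sun = 131.7° / (15°/h) ≈ 8.78 h.
So the Moon crosses the meridian 8.78 h after the Sun.

8.8 h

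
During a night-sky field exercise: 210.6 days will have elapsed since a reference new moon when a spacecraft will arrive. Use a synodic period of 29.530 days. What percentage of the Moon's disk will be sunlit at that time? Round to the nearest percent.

210.6 d spans 7 complete synodic months (7 × 29.530 = 206.71 d) plus 3.89 d.
The Moon has covered 3.89/29.530 of its cycle, so θ ≈ 360° × 3.89/29.530 = 47.4°.
With cos θ = 0.677, the lit fraction is (1 − 0.677)/2 ≈ 0.162, so 16%.

16%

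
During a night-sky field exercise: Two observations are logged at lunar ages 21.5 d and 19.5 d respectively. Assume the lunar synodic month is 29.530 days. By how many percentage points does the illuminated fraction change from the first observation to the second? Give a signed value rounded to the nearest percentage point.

First observation: θ = 360°·21.5/29.530 = 262.1°, so f = 0.569.
Second observation: θ = 237.7°, f = 0.767.
Δf = 0.767 − 0.569 = +0.198, i.e. +20 pp.

+20 pp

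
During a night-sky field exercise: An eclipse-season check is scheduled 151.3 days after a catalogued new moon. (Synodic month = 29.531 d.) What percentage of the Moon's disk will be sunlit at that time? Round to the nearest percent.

14%

Reduce mod P: 151.3 − 5×29.531 = 3.65 d into the current lunation.
Elongation θ = 360° × 3.65/29.531 ≈ 44.4°.
With cos θ = 0.714, the lit fraction is (1 − 0.714)/2 ≈ 0.143, so 14%.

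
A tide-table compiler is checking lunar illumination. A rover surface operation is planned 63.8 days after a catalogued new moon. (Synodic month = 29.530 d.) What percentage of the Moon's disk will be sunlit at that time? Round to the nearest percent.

Reduce mod P: 63.8 − 2×29.530 = 4.74 d into the current lunation.
The Moon has covered 4.74/29.530 of its cycle, so θ ≈ 360° × 4.74/29.530 = 57.8°.
Illuminated fraction = (1 − cos 57.8°)/2 = (1 − 0.533)/2 ≈ 0.233, so 23%.

23%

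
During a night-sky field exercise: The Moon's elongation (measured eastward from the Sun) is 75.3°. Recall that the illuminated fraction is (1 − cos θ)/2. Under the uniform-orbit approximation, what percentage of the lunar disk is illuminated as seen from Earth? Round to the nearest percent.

Half-versine of 75.3°: (1 − 0.254)/2 = 0.373, i.e. 37%.

37%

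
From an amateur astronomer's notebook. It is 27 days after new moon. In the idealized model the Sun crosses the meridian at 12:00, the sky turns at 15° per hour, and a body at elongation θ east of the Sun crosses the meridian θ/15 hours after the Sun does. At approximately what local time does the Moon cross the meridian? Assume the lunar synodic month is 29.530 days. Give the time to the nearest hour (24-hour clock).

10:00

Elongation θ = 360° × 27/29.530 ≈ 329.2°.
Delay after the Sun = 329.2° / (15°/h) ≈ 21.94 h.
12:00 + 21.94 h ≈ 09:57 → 10:00 to the nearest hour.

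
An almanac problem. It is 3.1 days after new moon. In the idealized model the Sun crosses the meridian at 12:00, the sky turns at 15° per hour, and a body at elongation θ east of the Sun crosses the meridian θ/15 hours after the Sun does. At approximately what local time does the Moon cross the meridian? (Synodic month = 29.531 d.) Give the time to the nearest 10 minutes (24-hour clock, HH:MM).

Elongation θ = 360° × 3.1/29.531 ≈ 37.8°.
The Moon trails the Sun by θ/15 = 37.8/15 ≈ 2.52 hours.
12:00 + 2.519 h ≈ 14:31 → 14:30 to the nearest ten minutes.

14:30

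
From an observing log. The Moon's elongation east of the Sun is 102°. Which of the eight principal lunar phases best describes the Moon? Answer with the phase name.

first quarter

102° lies in the first quarter sector of the 8-phase cycle.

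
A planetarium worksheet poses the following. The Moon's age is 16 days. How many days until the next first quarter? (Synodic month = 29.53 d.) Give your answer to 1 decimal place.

20.9 days

First quarter is 0.25 of the way through the cycle: age 0.25 × 29.53 = 7.383 d.
This lunation's first quarter (7.383 d) has passed, so add one period: 36.913 − 16 = 20.913 days.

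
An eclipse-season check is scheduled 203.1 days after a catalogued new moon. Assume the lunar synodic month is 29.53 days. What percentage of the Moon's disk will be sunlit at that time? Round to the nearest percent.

14%

Reduce mod P: 203.1 − 6×29.53 = 25.92 d into the current lunation.
Elongation θ = 360° × 25.92/29.53 ≈ 316.0°.
Illuminated fraction = (1 − cos 316.0°)/2 = (1 − 0.719)/2 ≈ 0.140, so 14%.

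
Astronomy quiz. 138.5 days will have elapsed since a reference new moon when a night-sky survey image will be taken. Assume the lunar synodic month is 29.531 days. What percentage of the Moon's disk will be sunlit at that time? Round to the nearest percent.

Reduce mod P: 138.5 − 4×29.531 = 20.38 d into the current lunation.
Elongation θ = 360° × 20.38/29.531 ≈ 248.4°.
With cos θ = (-0.368), the lit fraction is (1 − (-0.368))/2 ≈ 0.684, so 68%.

68%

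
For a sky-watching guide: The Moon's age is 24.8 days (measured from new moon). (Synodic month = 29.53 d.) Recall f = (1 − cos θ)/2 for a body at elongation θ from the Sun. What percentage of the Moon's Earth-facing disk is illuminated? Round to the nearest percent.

23%

The Moon has covered 24.8/29.53 of its cycle, so θ ≈ 360° × 24.8/29.53 = 302.3°.
Illuminated fraction = (1 − cos 302.3°)/2 = (1 − 0.535)/2 ≈ 0.233, so 23%.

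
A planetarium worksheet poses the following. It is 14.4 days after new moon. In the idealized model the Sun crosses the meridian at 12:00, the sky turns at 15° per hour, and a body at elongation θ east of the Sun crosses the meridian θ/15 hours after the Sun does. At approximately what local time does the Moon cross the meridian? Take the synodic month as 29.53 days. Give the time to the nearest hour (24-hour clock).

Elongation θ = 360° × 14.4/29.53 ≈ 175.6°.
The Moon trails the Sun by θ/15 = 175.6/15 ≈ 11.70 hours.
12:00 + 11.70 h ≈ 23:42 → 00:00 to the nearest hour.

00:00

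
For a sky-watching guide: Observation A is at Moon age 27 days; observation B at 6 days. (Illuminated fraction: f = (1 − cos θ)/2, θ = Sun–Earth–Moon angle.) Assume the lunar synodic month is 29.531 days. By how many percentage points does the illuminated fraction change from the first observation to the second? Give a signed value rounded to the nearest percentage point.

First observation: θ = 360°·27/29.531 = 329.1°, so f = 0.071.
Second observation: θ = 73.1°, f = 0.355.
Δf = 0.355 − 0.071 = +0.284, i.e. +28 pp.

+28 pp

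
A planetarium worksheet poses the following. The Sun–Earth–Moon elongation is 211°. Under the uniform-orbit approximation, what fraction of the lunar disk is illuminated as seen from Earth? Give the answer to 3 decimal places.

0.929

f = (1 − cos 211°)/2 = (1 − (-0.857))/2 ≈ 0.929.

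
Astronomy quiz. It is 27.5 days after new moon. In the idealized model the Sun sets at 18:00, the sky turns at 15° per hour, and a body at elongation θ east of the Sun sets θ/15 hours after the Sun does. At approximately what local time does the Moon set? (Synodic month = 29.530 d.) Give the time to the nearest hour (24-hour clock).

16:00

Phase angle: θ = 360°·(27.5 d)/(29.530 d) = 335.3°.
The Moon trails the Sun by θ/15 = 335.3/15 ≈ 22.35 hours.
18:00 + 22.35 h ≈ 16:21 → 16:00 to the nearest hour.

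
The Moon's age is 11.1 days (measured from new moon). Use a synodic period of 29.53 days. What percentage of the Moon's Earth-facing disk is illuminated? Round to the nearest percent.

Phase angle: θ = 360°·(11.1 d)/(29.53 d) = 135.3°.
With cos θ = (-0.711), the lit fraction is (1 − (-0.711))/2 ≈ 0.856, so 86%.

86%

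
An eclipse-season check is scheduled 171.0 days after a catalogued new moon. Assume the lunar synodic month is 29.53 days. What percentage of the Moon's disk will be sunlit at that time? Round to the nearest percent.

37%

171.0/29.53 = 5.791 lunations, so 5 complete cycles and 23.35 d into the next.
Elongation θ = 360° × 23.35/29.53 ≈ 284.7°.
With cos θ = 0.253, the lit fraction is (1 − 0.253)/2 ≈ 0.373, so 37%.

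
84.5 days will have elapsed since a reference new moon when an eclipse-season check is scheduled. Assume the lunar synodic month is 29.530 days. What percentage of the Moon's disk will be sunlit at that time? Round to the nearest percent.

18%

84.5/29.530 = 2.861 lunations, so 2 complete cycles and 25.44 d into the next.
Phase angle: θ = 360°·(25.44 d)/(29.530 d) = 310.1°.
With cos θ = 0.645, the lit fraction is (1 − 0.645)/2 ≈ 0.178, so 18%.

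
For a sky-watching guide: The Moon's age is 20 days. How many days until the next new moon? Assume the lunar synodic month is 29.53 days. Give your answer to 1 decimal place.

One full lunation from the last new moon is 29.53 d; remaining = 29.53 − 20 = 9.530 d.

9.5 days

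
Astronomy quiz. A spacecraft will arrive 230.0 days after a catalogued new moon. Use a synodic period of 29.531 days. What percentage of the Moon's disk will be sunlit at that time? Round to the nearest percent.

230.0/29.531 = 7.788 lunations, so 7 complete cycles and 23.28 d into the next.
Phase angle: θ = 360°·(23.28 d)/(29.531 d) = 283.8°.
Illuminated fraction = (1 − cos 283.8°)/2 = (1 − 0.239)/2 ≈ 0.380, so 38%.

38%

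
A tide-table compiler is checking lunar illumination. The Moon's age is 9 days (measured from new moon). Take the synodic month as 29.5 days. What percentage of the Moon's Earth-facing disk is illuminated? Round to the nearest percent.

67%

Elongation θ = 360° × 9/29.5 ≈ 109.8°.
With cos θ = (-0.339), the lit fraction is (1 − (-0.339))/2 ≈ 0.670, so 67%.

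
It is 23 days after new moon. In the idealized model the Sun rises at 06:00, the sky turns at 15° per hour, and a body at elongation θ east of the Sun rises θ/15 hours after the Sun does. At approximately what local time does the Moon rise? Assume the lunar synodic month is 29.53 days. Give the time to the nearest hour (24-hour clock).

01:00

Elongation θ = 360° × 23/29.53 ≈ 280.4°.
Delay after the Sun = 280.4° / (15°/h) ≈ 18.69 h.
06:00 + 18.69 h ≈ 00:42 → 01:00 to the nearest hour.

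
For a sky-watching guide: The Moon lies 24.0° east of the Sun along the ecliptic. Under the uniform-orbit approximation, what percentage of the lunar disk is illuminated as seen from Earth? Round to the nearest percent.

f = (1 − cos 24.0°)/2 = (1 − 0.914)/2 ≈ 0.043, i.e. 4%.

4%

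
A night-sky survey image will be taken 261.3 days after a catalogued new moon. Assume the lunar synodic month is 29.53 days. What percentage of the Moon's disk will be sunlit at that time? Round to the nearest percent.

261.3/29.53 = 8.849 lunations, so 8 complete cycles and 25.06 d into the next.
The Moon has covered 25.06/29.53 of its cycle, so θ ≈ 360° × 25.06/29.53 = 305.5°.
cos 305.5° = 0.581, so f = (1 − 0.581)/2 = 0.210, so 21%.

21%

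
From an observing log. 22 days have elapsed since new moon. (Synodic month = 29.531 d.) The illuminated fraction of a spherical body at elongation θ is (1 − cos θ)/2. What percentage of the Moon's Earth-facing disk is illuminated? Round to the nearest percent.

52%

Phase angle: θ = 360°·(22 d)/(29.531 d) = 268.2°.
Illuminated fraction = (1 − cos 268.2°)/2 = (1 − (-0.032))/2 ≈ 0.516, so 52%.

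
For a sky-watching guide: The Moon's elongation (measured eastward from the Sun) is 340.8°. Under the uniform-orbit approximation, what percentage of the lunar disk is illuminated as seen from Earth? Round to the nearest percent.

f = (1 − cos 340.8°)/2 = (1 − 0.944)/2 ≈ 0.028, i.e. 3%.

3%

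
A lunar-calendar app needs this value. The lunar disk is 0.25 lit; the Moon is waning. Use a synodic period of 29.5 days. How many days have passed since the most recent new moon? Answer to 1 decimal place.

24.6 days

Invert f = (1 − cos θ)/2 to get cos θ = 1 − 2(0.25) = 0.500, hence θ₀ = arccos 0.500 = 60.0°.
Waning ⇒ past full, so θ = 360° − 60.0° = 300.0°.
That fraction of the synodic month is 300.0/360 × 29.5 d ≈ 24.58 d.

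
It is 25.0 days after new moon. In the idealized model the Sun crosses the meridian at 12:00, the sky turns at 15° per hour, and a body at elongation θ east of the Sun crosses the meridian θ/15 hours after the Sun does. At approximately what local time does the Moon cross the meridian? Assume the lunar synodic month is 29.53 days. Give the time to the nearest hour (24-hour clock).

The Moon has covered 25.0/29.53 of its cycle, so θ ≈ 360° × 25.0/29.53 = 304.8°.
Delay after the Sun = 304.8° / (15°/h) ≈ 20.32 h.
12:00 + 20.32 h ≈ 08:19 → 08:00 to the nearest hour.

08:00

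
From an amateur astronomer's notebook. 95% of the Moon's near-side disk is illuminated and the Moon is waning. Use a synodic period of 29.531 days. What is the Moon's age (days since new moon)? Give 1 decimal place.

16.9 days

From f = (1 − cos θ)/2: cos θ = 1 − 2×0.95 = -0.900; arccos → 154.2°.
Since the Moon is past full (waning), take the reflex angle: θ = 360° − 154.2° = 205.8°.
At 360°/29.531 d per day, 205.8° corresponds to 16.89 days.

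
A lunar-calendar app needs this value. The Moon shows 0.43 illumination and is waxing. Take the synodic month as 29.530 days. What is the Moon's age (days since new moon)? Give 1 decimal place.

From f = (1 − cos θ)/2: cos θ = 1 − 2×0.43 = 0.140; arccos → 82.0°.
The Moon is waxing (0°–180°), so θ = 82.0° directly.
That fraction of the synodic month is 82.0/360 × 29.530 d ≈ 6.72 d.

6.7 days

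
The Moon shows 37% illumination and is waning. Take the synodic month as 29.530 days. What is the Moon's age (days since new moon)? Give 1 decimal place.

23.4 days

Invert f = (1 − cos θ)/2 to get cos θ = 1 − 2(0.37) = 0.260, hence θ₀ = arccos 0.260 = 74.9°.
Waning ⇒ past full, so θ = 360° − 74.9° = 285.1°.
That fraction of the synodic month is 285.1/360 × 29.530 d ≈ 23.38 d.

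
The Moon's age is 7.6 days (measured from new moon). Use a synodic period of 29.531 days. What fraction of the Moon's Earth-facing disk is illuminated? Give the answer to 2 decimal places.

Phase angle: θ = 360°·(7.6 d)/(29.531 d) = 92.6°.
With cos θ = (-0.046), the lit fraction is (1 − (-0.046))/2 ≈ 0.523.

0.52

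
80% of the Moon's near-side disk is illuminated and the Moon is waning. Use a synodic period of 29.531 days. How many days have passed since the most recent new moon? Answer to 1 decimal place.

From f = (1 − cos θ)/2: cos θ = 1 − 2×0.80 = -0.600; arccos → 126.9°.
Waning ⇒ past full, so θ = 360° − 126.9° = 233.1°.
That fraction of the synodic month is 233.1/360 × 29.531 d ≈ 19.12 d.

19.1 days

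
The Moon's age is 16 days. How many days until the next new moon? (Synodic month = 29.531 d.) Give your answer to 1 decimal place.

13.5 days

The next new moon completes the synodic month: 29.531 − 16 = 13.531 days.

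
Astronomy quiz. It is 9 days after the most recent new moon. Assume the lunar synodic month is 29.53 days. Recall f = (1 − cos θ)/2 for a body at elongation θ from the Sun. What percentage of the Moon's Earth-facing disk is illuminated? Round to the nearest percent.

Phase angle: θ = 360°·(9 d)/(29.53 d) = 109.7°.
With cos θ = (-0.337), the lit fraction is (1 − (-0.337))/2 ≈ 0.669, so 67%.

67%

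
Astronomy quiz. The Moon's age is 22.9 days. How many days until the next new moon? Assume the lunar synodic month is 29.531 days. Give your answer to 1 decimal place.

6.6 days

One full lunation from the last new moon is 29.531 d; remaining = 29.531 − 22.9 = 6.631 d.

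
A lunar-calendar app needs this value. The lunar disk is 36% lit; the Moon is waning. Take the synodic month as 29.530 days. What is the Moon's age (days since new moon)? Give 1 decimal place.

cos θ = 1 − 2f = 0.280, giving a principal value of 73.7°.
Since the Moon is past full (waning), take the reflex angle: θ = 360° − 73.7° = 286.3°.
That fraction of the synodic month is 286.3/360 × 29.530 d ≈ 23.48 d.

23.5 days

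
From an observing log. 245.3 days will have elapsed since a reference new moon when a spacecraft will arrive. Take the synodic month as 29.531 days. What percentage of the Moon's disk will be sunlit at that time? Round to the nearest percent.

67%

245.3/29.531 = 8.307 lunations, so 8 complete cycles and 9.05 d into the next.
Phase angle: θ = 360°·(9.05 d)/(29.531 d) = 110.3°.
Illuminated fraction = (1 − cos 110.3°)/2 = (1 − (-0.348))/2 ≈ 0.674, so 67%.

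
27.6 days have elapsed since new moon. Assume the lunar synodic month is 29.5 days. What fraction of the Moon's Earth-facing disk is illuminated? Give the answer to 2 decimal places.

0.04

Phase angle: θ = 360°·(27.6 d)/(29.5 d) = 336.8°.
Illuminated fraction = (1 − cos 336.8°)/2 = (1 − 0.919)/2 ≈ 0.040.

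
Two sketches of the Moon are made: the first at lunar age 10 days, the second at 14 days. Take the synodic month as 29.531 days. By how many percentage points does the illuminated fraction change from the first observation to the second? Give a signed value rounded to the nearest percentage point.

First observation: θ = 360°·10/29.531 = 121.9°, so f = 0.764.
Second observation: θ = 170.7°, f = 0.993.
Δf = 0.993 − 0.764 = +0.229, i.e. +23 pp.

+23 pp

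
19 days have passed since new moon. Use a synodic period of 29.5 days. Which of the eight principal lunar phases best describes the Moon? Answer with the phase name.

θ ≈ 360° × 19/29.5 = 232°, which falls in the waning gibbous sector.

waning gibbous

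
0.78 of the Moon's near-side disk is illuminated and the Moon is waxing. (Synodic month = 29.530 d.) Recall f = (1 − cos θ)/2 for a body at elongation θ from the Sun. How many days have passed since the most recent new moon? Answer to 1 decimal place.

10.2 days

From f = (1 − cos θ)/2: cos θ = 1 − 2×0.78 = -0.560; arccos → 124.1°.
Before full moon the principal value applies: θ = 124.1°.
Age = 29.530 × 124.1°/360° ≈ 10.18 days.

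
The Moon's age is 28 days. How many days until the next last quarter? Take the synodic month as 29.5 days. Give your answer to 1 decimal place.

23.6 days

Last quarter occurs at elongation 270°, i.e. at age 29.5 × 270/360 = 22.125 d.
Already past this cycle's last quarter; the next is at 22.125 + 29.5 = 51.625 d, so 51.625 − 28 = 23.625 days.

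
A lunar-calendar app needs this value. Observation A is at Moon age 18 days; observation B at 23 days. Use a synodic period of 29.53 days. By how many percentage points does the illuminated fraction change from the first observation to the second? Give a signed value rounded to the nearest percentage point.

θ₁ = 360° × 18/29.53 = 219.4°, f₁ = (1 − cos θ₁)/2 = 0.886.
θ₂ = 360° × 23/29.53 = 280.4°, f₂ = (1 − cos θ₂)/2 = 0.410.
Change = f₂ − f₁ = -0.476 → -48 percentage points.

-48 percentage points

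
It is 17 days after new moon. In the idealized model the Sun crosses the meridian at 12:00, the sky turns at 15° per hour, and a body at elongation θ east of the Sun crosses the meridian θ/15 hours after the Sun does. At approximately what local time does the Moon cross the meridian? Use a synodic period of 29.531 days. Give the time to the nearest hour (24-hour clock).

02:00

Elongation θ = 360° × 17/29.531 ≈ 207.2°.
At 15° of sky rotation per hour, 207.2° corresponds to a 13.82 h lag.
12:00 + 13.82 h ≈ 01:49 → 02:00 to the nearest hour.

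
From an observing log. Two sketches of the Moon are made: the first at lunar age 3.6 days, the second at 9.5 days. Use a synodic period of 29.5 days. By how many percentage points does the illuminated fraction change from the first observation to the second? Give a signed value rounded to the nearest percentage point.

First observation: θ = 360°·3.6/29.5 = 43.9°, so f = 0.140.
Second observation: θ = 115.9°, f = 0.719.
Δf = 0.719 − 0.140 = +0.579, i.e. +58 pp.

+58 pp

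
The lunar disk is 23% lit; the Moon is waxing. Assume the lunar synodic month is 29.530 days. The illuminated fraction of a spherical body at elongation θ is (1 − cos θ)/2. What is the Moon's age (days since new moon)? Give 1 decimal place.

cos θ = 1 − 2f = 0.540, giving a principal value of 57.3°.
Before full moon the principal value applies: θ = 57.3°.
Age = 29.530 × 57.3°/360° ≈ 4.70 days.

4.7 days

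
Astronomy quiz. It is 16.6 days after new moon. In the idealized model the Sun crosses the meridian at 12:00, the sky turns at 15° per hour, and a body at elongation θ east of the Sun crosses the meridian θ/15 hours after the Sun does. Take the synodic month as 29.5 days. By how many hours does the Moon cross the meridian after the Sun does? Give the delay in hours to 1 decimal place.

13.5 h

The Moon has covered 16.6/29.5 of its cycle, so θ ≈ 360° × 16.6/29.5 = 202.6°.
At 15° of sky rotation per hour, 202.6° corresponds to a 13.51 h lag.
So the Moon crosses the meridian 13.51 h after the Sun.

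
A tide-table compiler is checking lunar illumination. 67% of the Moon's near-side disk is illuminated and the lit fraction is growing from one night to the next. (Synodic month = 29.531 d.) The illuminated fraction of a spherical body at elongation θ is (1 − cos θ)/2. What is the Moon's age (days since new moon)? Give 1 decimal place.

9.0 days

cos θ = 1 − 2f = -0.340, giving a principal value of 109.9°.
The Moon is waxing (0°–180°), so θ = 109.9° directly.
That fraction of the synodic month is 109.9/360 × 29.531 d ≈ 9.01 d.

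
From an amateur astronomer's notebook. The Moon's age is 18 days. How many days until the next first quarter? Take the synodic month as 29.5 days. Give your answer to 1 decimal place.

18.9 days

First quarter is 0.25 of the way through the cycle: age 0.25 × 29.5 = 7.375 d.
Already past this cycle's first quarter; the next is at 7.375 + 29.5 = 36.875 d, so 36.875 − 18 = 18.875 days.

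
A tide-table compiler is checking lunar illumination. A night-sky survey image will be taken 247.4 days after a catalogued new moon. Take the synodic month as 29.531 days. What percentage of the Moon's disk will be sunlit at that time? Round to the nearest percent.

247.4/29.531 = 8.378 lunations, so 8 complete cycles and 11.15 d into the next.
The Moon has covered 11.15/29.531 of its cycle, so θ ≈ 360° × 11.15/29.531 = 135.9°.
With cos θ = (-0.719), the lit fraction is (1 − (-0.719))/2 ≈ 0.859, so 86%.

86%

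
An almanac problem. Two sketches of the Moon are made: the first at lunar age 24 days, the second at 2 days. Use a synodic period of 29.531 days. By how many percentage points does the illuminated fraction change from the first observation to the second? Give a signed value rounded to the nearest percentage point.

θ₁ = 360° × 24/29.531 = 292.6°, f₁ = (1 − cos θ₁)/2 = 0.308.
θ₂ = 360° × 2/29.531 = 24.4°, f₂ = (1 − cos θ₂)/2 = 0.045.
Change = f₂ − f₁ = -0.263 → -26 percentage points.

-26 pp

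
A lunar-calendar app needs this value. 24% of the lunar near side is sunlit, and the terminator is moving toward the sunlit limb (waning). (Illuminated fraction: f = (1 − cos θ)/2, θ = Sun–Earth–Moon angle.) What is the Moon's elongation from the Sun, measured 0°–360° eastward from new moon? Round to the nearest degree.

From f = (1 − cos θ)/2: cos θ = 1 − 2×0.24 = 0.520; arccos → 58.7°.
A waning Moon lies in 180°–360°, so θ = 360° − 58.7° = 301.3°.

301°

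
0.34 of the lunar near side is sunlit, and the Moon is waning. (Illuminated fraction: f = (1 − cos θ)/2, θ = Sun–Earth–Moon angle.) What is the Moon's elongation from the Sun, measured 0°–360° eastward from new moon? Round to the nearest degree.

Invert f = (1 − cos θ)/2 to get cos θ = 1 − 2(0.34) = 0.320, hence θ₀ = arccos 0.320 = 71.3°.
A waning Moon lies in 180°–360°, so θ = 360° − 71.3° = 288.7°.

289°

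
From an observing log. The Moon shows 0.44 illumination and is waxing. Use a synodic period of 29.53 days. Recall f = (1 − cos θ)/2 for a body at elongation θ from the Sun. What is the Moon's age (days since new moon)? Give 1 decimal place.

6.8 days

Invert f = (1 − cos θ)/2 to get cos θ = 1 − 2(0.44) = 0.120, hence θ₀ = arccos 0.120 = 83.1°.
Waxing ⇒ before full, so θ = 83.1°.
At 360°/29.53 d per day, 83.1° corresponds to 6.82 days.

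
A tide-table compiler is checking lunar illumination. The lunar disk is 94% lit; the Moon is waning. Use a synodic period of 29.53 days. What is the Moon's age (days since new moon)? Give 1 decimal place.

17.1 days

From f = (1 − cos θ)/2: cos θ = 1 − 2×0.94 = -0.880; arccos → 151.6°.
Since the Moon is past full (waning), take the reflex angle: θ = 360° − 151.6° = 208.4°.
Age = 29.53 × 208.4°/360° ≈ 17.09 days.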